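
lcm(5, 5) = 5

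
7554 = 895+6659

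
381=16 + 365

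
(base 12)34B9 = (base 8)13415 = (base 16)170D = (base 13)28BC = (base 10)5901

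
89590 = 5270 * 17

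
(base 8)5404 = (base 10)2820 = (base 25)4ck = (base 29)3a7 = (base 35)2ak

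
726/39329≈0.0185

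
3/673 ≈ 0.00446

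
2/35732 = 1/17866 ≈ 0.0000560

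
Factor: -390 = -1 * 2^1 * 3^1 * 5^1 * 13^1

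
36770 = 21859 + 14911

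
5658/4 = 2829/2 = 1414.50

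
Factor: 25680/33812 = 2^2*3^1*5^1*79^(-1) = 60/79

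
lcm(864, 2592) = 2592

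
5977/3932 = 1 + 2045/3932 ≈ 1.52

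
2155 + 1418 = 3573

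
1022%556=466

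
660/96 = 55/8 ≈ 6.88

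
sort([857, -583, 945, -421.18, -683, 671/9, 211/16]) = [-683, -583, -421.18, 211/16, 671/9, 857, 945]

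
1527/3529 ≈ 0.433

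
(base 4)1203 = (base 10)99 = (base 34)2v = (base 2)1100011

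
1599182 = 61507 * 26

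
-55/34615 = -11/6923 ≈ -0.00159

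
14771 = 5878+8893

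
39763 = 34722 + 5041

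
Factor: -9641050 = -1*2^1*5^2*29^1*61^1*109^1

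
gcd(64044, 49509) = 9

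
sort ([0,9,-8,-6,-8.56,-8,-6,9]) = [-8.56,-8,-8,-6,-6,0,9,9]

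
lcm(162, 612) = 5508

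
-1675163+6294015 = 4618852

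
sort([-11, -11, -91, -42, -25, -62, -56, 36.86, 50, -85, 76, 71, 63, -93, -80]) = [-93, -91, -85, -80, -62, -56, -42, -25, -11, -11, 36.86, 50, 63, 71, 76]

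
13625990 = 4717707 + 8908283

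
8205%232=85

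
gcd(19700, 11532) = 4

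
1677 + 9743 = 11420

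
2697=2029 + 668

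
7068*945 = 6679260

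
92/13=7 + 1/13 ≈ 7.08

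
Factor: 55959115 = 5^1 * 23^1 * 486601^1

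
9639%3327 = 2985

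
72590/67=1083 + 29/67 ≈ 1083.43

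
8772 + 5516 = 14288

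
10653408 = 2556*4168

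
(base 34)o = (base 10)24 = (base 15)19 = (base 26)o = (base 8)30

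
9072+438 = 9510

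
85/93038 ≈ 0.000914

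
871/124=7 + 3/124 ≈ 7.02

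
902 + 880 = 1782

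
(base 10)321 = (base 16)141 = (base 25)cl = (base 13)1b9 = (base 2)101000001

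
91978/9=10219+7/9 ≈ 10219.78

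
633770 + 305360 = 939130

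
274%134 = 6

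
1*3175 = 3175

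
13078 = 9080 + 3998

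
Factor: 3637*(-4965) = -1*3^1*5^1*331^1*3637^1 = -18057705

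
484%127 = 103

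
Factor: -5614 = -1*2^1*7^1*401^1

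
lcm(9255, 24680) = 74040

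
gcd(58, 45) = 1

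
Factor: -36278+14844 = -1*2^1*7^1*1531^1 = -21434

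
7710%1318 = 1120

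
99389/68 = 1461 + 41/68 ≈ 1461.60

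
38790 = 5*7758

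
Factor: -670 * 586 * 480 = -1 * 2^7 * 3^1 * 5^2 * 67^1 * 293^1 = -188457600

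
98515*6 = 591090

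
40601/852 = 47 + 557/852 ≈ 47.65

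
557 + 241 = 798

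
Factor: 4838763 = 3^1*23^2*3049^1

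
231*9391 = 2169321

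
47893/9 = 5321 + 4/9 ≈ 5321.44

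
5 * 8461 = 42305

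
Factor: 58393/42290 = 2^(-1)*5^(-1)*4229^(-1)*58393^1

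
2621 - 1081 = 1540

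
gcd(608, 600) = 8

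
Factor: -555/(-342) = 2^(-1)*3^(-1)*5^1*19^(-1)*37^1 = 185/114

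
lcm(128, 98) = 6272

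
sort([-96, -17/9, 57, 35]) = [-96, -17/9, 35, 57]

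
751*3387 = 2543637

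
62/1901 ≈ 0.0326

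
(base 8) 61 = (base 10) 49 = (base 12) 41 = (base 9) 54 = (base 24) 21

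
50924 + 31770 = 82694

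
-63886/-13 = 4914 + 4/13≈4914.31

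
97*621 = 60237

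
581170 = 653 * 890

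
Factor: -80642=-1*2^1*61^1*661^1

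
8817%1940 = 1057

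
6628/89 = 74+42/89 ≈ 74.47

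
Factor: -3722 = -1*2^1*1861^1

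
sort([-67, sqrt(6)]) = [-67, sqrt(6)]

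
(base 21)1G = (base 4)211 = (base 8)45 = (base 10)37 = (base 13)2B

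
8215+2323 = 10538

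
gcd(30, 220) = 10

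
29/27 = 1+2/27≈1.07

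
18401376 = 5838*3152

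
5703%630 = 33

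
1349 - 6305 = -4956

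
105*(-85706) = -8999130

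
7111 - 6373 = 738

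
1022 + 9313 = 10335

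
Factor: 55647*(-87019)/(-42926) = 2^(-1)*3^5*13^(-2)*127^(-1)*173^1*229^1*503^1 = 4842346293/42926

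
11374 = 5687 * 2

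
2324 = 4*581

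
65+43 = 108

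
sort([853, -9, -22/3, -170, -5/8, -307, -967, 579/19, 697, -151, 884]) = [-967, -307, -170, -151, -9, -22/3, -5/8, 579/19, 697, 853, 884]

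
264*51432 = 13578048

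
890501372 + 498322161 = 1388823533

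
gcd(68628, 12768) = 1596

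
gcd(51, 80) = 1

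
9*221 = 1989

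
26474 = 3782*7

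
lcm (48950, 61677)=3083850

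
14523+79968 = 94491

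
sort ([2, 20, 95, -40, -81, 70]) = [-81, -40, 2, 20, 70, 95]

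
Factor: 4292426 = 2^1 * 2146213^1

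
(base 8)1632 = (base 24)1ea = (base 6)4134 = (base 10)922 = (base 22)1jk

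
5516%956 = 736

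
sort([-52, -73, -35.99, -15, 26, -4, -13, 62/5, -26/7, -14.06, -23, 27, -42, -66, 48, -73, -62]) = [-73, -73, -66, -62, -52, -42, -35.99, -23, -15, -14.06, -13, -4, -26/7, 62/5, 26, 27, 48]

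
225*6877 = 1547325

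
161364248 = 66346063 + 95018185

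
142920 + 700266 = 843186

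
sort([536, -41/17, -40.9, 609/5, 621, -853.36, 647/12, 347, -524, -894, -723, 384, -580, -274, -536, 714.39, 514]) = [-894, -853.36, -723, -580, -536, -524, -274, -40.9, -41/17, 647/12, 609/5, 347, 384, 514, 536, 621, 714.39]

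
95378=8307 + 87071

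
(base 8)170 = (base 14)88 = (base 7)231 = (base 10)120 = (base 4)1320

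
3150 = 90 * 35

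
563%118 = 91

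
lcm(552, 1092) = 50232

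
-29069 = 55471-84540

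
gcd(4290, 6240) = 390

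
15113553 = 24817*609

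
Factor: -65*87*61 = -1*3^1*5^1*13^1*29^1*61^1 = -344955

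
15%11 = 4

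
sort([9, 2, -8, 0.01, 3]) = [-8, 0.01, 2, 3, 9]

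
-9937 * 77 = -765149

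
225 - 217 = 8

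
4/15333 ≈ 0.000261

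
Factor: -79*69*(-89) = 3^1*23^1*79^1*89^1 = 485139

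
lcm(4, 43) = 172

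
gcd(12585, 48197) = 1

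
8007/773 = 10 + 277/773 ≈ 10.36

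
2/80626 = 1/40313 ≈ 0.0000248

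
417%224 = 193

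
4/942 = 2/471 ≈ 0.00425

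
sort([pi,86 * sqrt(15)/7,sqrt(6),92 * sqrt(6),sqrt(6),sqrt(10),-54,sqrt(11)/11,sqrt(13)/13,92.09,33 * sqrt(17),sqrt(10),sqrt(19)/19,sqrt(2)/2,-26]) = [-54,-26,sqrt(19)/19,sqrt(13)/13,sqrt(11)/11,sqrt(2)/2,sqrt(6),sqrt(6),pi,sqrt(10),sqrt(10),86 * sqrt(15)/7,92.09,33 * sqrt(17),92 * sqrt(6)]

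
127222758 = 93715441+33507317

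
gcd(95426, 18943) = 1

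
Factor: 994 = 2^1*7^1*71^1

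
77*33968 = 2615536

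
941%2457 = 941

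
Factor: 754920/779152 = 2^(-1) * 3^4 * 5^1 * 11^(-1) * 19^(-1) = 405/418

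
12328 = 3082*4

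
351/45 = 39/5 = 7.80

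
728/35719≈0.0204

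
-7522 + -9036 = -16558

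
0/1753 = 0 = 0.00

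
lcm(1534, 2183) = 56758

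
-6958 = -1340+-5618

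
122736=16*7671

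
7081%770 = 151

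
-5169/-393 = 1723/131 ≈ 13.15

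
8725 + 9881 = 18606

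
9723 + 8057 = 17780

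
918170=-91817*(-10)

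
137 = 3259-3122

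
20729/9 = 2303 + 2/9 ≈ 2303.22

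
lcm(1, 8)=8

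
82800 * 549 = 45457200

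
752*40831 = 30704912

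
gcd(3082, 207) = 23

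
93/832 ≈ 0.112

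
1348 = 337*4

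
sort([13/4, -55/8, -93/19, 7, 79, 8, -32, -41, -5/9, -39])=[-41, -39, -32, -55/8, -93/19, -5/9, 13/4, 7, 8, 79]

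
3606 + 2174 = 5780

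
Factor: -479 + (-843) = -1*2^1*661^1 = -1322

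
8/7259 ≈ 0.00110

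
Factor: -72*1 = -1*2^3*3^2 = -72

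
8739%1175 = 514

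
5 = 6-1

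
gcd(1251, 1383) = 3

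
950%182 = 40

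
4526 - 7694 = -3168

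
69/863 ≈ 0.0800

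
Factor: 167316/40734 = 2^1*3^(-1)*31^(-1)*191^1 = 382/93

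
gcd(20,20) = 20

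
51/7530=17/2510 ≈ 0.00677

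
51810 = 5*10362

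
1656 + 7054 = 8710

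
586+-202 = 384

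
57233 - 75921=-18688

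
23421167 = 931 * 25157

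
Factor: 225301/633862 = 2^(-1) * 29^1 * 103^(-1) * 181^(-1) * 457^1 = 13253/37286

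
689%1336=689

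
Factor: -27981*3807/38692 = -1*2^(-2)*3^6*17^(-1)*47^1*569^(-1)*3109^1 = -106523667/38692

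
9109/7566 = 1 + 1543/7566 ≈ 1.20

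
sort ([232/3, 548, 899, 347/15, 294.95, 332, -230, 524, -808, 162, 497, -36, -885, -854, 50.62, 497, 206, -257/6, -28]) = [-885, -854, -808, -230, -257/6, -36, -28, 347/15, 50.62, 232/3, 162, 206, 294.95, 332, 497, 497, 524, 548, 899]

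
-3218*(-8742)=28131756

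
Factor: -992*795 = -1*2^5*3^1*5^1*31^1*53^1 = -788640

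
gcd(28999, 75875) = 1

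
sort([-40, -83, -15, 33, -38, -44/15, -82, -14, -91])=[-91, -83, -82, -40, -38, -15, -14, -44/15, 33]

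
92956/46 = 2020+18/23 ≈ 2020.78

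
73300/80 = 3665/4 = 916.25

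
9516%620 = 216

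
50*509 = 25450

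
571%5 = 1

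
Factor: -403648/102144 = -1*2^(-2)*3^(-1)*17^1*19^(-1)*53^1 = -901/228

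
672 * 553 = 371616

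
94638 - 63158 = 31480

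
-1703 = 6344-8047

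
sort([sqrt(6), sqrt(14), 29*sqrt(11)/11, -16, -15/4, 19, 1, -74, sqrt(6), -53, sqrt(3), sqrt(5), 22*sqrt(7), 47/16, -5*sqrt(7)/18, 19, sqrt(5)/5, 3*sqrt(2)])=[-74, -53, -16, -15/4, -5*sqrt(7)/18, sqrt(5)/5, 1, sqrt(3), sqrt(5), sqrt(6), sqrt(6), 47/16, sqrt(14), 3*sqrt(2), 29*sqrt(11)/11, 19, 19, 22*sqrt(7)]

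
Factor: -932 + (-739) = -1*3^1*557^1 = -1671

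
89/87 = 1 + 2/87 ≈ 1.02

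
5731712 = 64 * 89558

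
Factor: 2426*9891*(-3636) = -1*2^3*3^4*7^1*101^1*157^1*1213^1 = -87247877976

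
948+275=1223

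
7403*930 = 6884790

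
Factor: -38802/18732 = -1 * 2^(-1) * 7^(-1) * 29^1 = -29/14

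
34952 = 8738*4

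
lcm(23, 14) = 322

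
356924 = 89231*4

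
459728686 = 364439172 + 95289514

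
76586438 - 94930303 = -18343865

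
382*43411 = 16583002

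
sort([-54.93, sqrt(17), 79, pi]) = [-54.93, pi, sqrt(17), 79]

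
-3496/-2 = 1748 = 1748.00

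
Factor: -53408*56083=-1*2^5*17^1*1669^1*3299^1=-2995280864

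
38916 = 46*846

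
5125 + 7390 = 12515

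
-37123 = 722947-760070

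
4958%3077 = 1881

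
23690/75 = 4738/15 ≈ 315.87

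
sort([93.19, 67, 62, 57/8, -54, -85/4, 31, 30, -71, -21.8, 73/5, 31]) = [-71, -54, -21.8, -85/4, 57/8, 73/5, 30, 31, 31, 62, 67, 93.19]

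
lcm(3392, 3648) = 193344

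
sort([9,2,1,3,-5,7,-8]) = [-8,-5,1,2,3,7,9]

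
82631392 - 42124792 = 40506600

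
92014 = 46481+45533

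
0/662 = 0 = 0.00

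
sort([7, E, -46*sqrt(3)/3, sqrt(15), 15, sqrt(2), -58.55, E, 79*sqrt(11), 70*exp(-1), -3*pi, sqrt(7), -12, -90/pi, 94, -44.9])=[-58.55, -44.9, -90/pi, -46*sqrt(3)/3, -12, -3*pi, sqrt(2), sqrt(7), E, E, sqrt(15), 7, 15, 70*exp(-1), 94, 79*sqrt(11)]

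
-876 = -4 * 219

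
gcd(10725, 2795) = 65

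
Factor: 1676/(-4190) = -1*2^1*5^(-1) = -2/5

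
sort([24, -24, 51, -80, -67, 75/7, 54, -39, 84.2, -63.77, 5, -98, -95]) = [-98, -95, -80, -67, -63.77, -39, -24, 5, 75/7, 24, 51, 54, 84.2]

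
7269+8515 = 15784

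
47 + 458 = 505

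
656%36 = 8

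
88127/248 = 355+87/248 ≈ 355.35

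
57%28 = 1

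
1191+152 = 1343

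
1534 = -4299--5833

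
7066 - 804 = 6262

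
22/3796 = 11/1898 ≈ 0.00580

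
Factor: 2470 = 2^1 * 5^1 * 13^1 * 19^1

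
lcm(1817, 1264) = 29072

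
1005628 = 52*19339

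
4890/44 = 2445/22 ≈ 111.14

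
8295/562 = 14 + 427/562 ≈ 14.76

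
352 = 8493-8141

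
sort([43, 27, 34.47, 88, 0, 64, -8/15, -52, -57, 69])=[-57, -52, -8/15, 0, 27, 34.47, 43, 64, 69, 88]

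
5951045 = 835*7127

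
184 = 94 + 90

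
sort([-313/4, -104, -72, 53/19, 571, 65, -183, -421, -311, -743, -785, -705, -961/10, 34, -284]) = [-785, -743, -705, -421, -311, -284, -183, -104, -961/10, -313/4, -72, 53/19, 34, 65, 571]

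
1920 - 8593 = -6673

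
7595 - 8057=-462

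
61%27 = 7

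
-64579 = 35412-99991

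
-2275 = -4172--1897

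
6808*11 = 74888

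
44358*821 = 36417918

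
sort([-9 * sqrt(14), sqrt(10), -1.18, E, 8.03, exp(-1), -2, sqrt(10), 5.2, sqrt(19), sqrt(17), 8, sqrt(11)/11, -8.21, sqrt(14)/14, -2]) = [-9 * sqrt(14), -8.21, -2, -2, -1.18, sqrt(14)/14, sqrt(11)/11, exp(-1), E, sqrt(10), sqrt(10), sqrt(17), sqrt(19), 5.2, 8, 8.03]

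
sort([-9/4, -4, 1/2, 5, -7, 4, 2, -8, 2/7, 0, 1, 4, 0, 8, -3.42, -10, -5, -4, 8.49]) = [-10, -8, -7, -5, -4, -4, -3.42, -9/4, 0, 0, 2/7, 1/2, 1, 2, 4, 4, 5, 8, 8.49]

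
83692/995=84 + 112/995 ≈ 84.11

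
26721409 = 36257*737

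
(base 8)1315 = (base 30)nr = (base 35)kh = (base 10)717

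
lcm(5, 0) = 0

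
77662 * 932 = 72380984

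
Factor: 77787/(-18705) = -1*3^2*5^(-1)*29^(-1)*67^1 = -603/145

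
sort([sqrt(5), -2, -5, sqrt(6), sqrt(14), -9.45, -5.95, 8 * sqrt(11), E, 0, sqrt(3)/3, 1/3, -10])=[-10, -9.45, -5.95, -5, -2, 0, 1/3, sqrt(3)/3, sqrt(5), sqrt(6), E, sqrt(14), 8 * sqrt(11)]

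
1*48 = 48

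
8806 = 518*17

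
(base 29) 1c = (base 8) 51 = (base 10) 41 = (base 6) 105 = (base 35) 16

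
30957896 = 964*32114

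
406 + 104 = 510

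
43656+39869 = 83525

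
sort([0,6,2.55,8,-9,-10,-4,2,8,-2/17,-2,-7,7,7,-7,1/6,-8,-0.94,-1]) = [-10,-9,-8,-7,-7,-4,-2,-1,-0.94,-2/17,0,1/6,2,2.55,6,7,7,8,8]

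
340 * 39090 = 13290600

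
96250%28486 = 10792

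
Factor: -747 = -1 * 3^2 * 83^1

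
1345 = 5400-4055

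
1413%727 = 686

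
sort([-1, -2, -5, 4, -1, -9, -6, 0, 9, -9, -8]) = [-9, -9, -8, -6, -5, -2, -1, -1, 0, 4, 9]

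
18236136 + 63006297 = 81242433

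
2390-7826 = -5436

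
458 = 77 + 381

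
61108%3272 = 2212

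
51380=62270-10890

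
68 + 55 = 123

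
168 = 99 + 69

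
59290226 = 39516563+19773663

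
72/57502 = 36/28751 ≈ 0.00125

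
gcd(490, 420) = 70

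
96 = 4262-4166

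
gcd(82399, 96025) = 1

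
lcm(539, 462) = 3234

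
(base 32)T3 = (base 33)S7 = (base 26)19L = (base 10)931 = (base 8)1643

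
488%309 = 179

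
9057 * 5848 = 52965336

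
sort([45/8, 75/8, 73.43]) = [45/8, 75/8, 73.43]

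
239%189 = 50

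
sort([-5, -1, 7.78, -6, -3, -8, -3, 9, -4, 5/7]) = [-8, -6, -5, -4, -3, -3, -1, 5/7, 7.78, 9]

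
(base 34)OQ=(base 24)1B2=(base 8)1512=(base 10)842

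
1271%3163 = 1271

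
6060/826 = 3030/413 ≈ 7.34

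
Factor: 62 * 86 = 2^2 * 31^1 * 43^1 = 5332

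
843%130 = 63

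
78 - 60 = 18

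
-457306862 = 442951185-900258047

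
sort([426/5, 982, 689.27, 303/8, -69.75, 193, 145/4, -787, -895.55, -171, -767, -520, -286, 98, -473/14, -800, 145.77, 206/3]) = [-895.55, -800, -787, -767, -520, -286, -171, -69.75, -473/14, 145/4, 303/8, 206/3, 426/5, 98, 145.77, 193, 689.27, 982]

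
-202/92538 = -101/46269 ≈ -0.00218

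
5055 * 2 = 10110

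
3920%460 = 240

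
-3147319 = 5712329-8859648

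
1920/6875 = 384/1375 ≈ 0.279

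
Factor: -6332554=-1*2^1*3166277^1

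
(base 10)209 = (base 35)5y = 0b11010001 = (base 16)d1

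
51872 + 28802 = 80674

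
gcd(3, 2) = 1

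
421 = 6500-6079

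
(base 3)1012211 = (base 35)pb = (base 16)376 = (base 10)886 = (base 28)13i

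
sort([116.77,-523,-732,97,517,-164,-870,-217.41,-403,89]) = [-870,-732,-523,-403,-217.41,-164,89,97,116.77,517]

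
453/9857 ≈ 0.0460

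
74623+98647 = 173270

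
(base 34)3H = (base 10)119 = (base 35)3E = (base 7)230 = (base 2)1110111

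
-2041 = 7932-9973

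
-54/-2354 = 27/1177 ≈ 0.0229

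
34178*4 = 136712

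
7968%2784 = 2400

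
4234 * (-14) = -59276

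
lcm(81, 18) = 162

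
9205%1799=210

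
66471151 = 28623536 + 37847615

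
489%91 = 34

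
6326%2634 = 1058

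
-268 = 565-833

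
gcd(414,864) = 18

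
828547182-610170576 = 218376606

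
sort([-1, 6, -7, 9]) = [-7, -1, 6, 9]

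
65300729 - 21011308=44289421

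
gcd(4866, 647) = 1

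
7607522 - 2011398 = 5596124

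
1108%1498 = 1108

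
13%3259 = 13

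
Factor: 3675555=3^2*5^1*13^1*61^1*103^1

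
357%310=47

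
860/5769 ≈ 0.149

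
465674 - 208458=257216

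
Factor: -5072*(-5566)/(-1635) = -1*2^5*3^(-1)*5^(-1)*11^2*23^1*109^(-1)*317^1 = -28230752/1635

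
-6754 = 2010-8764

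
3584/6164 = 896/1541 ≈ 0.581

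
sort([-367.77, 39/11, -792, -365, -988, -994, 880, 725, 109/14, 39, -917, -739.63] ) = [-994, -988, -917, -792, -739.63, -367.77, -365, 39/11, 109/14, 39, 725, 880] 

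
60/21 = 20/7 ≈ 2.86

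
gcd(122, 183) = 61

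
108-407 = -299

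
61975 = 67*925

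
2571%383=273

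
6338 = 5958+380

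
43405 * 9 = 390645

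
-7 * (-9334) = 65338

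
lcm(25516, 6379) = 25516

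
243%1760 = 243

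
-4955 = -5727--772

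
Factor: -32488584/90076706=-1*2^2*3^1*29^1*71^(-1)*46679^1*634343^(-1)=-16244292/45038353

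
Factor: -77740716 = -1 * 2^2 * 3^1 * 761^1 * 8513^1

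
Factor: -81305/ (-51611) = 5^1 * 23^1 * 73^ (-1) = 115/73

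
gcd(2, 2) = 2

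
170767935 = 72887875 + 97880060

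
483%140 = 63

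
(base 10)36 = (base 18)20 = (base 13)2a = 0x24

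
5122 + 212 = 5334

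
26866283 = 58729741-31863458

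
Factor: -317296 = -1 * 2^4 * 7^1 * 2833^1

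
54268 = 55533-1265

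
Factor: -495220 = -1*2^2*5^1*11^1*2251^1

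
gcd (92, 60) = 4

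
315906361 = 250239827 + 65666534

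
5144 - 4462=682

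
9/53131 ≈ 0.000169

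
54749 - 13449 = 41300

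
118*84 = 9912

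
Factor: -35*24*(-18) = 2^4*3^3*5^1*7^1 = 15120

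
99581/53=1878 + 47/53 ≈ 1878.89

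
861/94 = 9 + 15/94 ≈ 9.16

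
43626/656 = 21813/328 ≈ 66.50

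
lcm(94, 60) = 2820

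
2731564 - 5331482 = -2599918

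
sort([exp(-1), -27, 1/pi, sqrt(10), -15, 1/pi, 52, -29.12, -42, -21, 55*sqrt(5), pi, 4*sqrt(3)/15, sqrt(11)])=[-42, -29.12, -27, -21, -15, 1/pi, 1/pi, exp(-1), 4*sqrt(3)/15, pi, sqrt(10), sqrt(11), 52, 55*sqrt(5)]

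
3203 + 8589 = 11792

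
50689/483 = 104+457/483 ≈ 104.95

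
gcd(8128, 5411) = 1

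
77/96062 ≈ 0.000802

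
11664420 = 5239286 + 6425134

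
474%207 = 60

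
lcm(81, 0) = 0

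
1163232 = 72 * 16156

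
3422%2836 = 586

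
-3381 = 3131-6512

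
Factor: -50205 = -1*3^1*5^1*3347^1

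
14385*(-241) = -3466785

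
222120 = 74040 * 3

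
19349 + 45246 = 64595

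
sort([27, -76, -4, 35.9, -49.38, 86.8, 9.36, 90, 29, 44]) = [-76, -49.38, -4, 9.36, 27, 29, 35.9, 44, 86.8, 90]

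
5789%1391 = 225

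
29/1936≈0.0150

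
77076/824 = 93 + 111/206 ≈ 93.54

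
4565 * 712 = 3250280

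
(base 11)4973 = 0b1100101011101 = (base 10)6493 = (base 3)22220111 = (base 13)2c56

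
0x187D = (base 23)BJD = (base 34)5ED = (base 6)45005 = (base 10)6269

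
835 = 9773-8938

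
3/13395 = 1/4465 ≈ 0.000224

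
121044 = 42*2882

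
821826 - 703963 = 117863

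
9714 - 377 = 9337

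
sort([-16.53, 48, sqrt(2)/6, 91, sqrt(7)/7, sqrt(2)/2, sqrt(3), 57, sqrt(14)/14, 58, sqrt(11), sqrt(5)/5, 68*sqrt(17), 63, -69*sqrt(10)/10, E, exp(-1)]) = [-69*sqrt(10)/10, -16.53, sqrt(2)/6, sqrt(14)/14, exp(-1), sqrt(7)/7, sqrt(5)/5, sqrt(2)/2, sqrt(3), E, sqrt(11), 48, 57, 58, 63, 91, 68*sqrt(17)]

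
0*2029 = 0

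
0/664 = 0 = 0.00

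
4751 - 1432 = 3319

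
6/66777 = 2/22259≈0.0000899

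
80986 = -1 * (-80986) 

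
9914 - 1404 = 8510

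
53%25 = 3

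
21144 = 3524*6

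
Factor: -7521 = -1*3^1*23^1*109^1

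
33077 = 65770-32693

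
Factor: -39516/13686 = -1 * 2^1 * 37^1 * 89^1 * 2281^(-1) = -6586/2281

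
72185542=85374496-13188954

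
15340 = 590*26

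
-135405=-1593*85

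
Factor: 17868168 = 2^3*3^3*82723^1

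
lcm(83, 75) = 6225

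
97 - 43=54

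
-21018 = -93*226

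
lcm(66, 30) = 330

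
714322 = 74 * 9653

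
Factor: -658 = -1 * 2^1 * 7^1 * 47^1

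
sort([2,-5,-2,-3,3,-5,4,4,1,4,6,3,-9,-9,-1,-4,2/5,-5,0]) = [-9,-9,-5,-5,-5,-4,-3,-2,-1,0,2/5,1,2,3,3,4,4,4,6]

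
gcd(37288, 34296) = 8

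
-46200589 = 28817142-75017731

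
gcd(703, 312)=1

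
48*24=1152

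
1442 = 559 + 883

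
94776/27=31592/9 ≈ 3510.22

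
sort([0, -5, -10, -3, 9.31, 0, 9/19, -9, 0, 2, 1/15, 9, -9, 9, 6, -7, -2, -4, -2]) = [-10, -9, -9, -7, -5, -4, -3, -2, -2, 0, 0, 0, 1/15, 9/19, 2, 6, 9, 9, 9.31]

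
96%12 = 0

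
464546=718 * 647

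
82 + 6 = 88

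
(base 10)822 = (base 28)11a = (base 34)o6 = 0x336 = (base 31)qg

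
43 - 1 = 42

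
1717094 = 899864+817230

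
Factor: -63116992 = -1 * 2^6 * 29^1 * 31^1 * 1097^1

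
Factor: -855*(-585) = 3^4*5^2*13^1*19^1 = 500175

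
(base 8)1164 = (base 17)22g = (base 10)628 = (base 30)ks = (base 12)444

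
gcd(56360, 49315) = 7045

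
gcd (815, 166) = 1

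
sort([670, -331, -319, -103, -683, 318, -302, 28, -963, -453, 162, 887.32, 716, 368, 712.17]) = [-963, -683, -453, -331, -319, -302, -103, 28, 162, 318, 368, 670, 712.17, 716, 887.32]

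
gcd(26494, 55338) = 2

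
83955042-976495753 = -892540711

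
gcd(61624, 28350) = 2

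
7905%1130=1125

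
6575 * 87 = 572025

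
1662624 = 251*6624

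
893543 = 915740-22197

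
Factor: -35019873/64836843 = -1*3^1*7^1*179^ (-1)*120739^ (-1)*555871^1 = -11673291/21612281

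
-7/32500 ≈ -0.000215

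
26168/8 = 3271 = 3271.00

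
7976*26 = 207376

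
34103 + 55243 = 89346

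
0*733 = 0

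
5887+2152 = 8039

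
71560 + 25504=97064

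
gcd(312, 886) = 2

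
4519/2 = 2259+1/2 = 2259.50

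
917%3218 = 917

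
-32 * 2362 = -75584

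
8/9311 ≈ 0.000859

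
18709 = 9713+8996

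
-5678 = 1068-6746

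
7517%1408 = 477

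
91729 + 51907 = 143636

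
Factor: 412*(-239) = -1*2^2*103^1*239^1 = -98468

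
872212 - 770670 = 101542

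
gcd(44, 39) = 1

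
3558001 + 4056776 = 7614777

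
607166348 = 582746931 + 24419417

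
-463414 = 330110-793524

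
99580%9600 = 3580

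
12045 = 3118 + 8927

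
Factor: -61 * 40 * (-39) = 2^3 * 3^1 * 5^1 * 13^1 * 61^1 = 95160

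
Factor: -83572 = -1*2^2*17^1*1229^1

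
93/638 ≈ 0.146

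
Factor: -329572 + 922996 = 2^4*3^2*13^1*317^1 = 593424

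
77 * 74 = 5698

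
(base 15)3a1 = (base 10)826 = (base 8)1472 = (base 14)430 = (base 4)30322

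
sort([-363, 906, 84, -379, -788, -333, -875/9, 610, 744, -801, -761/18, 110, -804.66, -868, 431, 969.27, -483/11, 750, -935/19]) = [-868, -804.66, -801, -788, -379, -363, -333, -875/9, -935/19, -483/11, -761/18, 84, 110, 431, 610, 744, 750, 906, 969.27]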